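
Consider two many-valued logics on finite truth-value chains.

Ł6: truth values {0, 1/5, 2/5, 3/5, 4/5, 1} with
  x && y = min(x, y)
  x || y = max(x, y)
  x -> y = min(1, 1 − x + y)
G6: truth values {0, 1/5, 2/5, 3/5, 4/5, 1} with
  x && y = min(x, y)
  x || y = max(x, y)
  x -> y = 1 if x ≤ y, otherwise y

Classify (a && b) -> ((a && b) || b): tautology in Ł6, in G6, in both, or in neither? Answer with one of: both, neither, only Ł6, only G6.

In Ł6: every assignment gives 1 — tautology.
In G6: every assignment gives 1 — tautology.

both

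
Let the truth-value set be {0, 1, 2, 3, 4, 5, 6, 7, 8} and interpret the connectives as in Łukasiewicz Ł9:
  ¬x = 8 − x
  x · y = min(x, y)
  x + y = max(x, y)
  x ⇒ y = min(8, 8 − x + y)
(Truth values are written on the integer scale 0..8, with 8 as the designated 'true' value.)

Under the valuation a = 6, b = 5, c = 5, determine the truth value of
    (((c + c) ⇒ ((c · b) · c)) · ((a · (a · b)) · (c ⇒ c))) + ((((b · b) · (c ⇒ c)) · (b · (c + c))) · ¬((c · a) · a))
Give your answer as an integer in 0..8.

c + c = 5 + 5 = 5
c · b = 5 · 5 = 5
(c · b) · c = 5 · 5 = 5
(c + c) ⇒ ((c · b) · c) = 5 ⇒ 5 = 8
a · b = 6 · 5 = 5
a · (a · b) = 6 · 5 = 5
c ⇒ c = 5 ⇒ 5 = 8
(a · (a · b)) · (c ⇒ c) = 5 · 8 = 5
((c + c) ⇒ ((c · b) · c)) · ((a · (a · b)) · (c ⇒ c)) = 8 · 5 = 5
b · b = 5 · 5 = 5
c ⇒ c = 5 ⇒ 5 = 8
(b · b) · (c ⇒ c) = 5 · 8 = 5
c + c = 5 + 5 = 5
b · (c + c) = 5 · 5 = 5
((b · b) · (c ⇒ c)) · (b · (c + c)) = 5 · 5 = 5
c · a = 5 · 6 = 5
(c · a) · a = 5 · 6 = 5
¬((c · a) · a) = ¬5 = 3
(((b · b) · (c ⇒ c)) · (b · (c + c))) · ¬((c · a) · a) = 5 · 3 = 3
(((c + c) ⇒ ((c · b) · c)) · ((a · (a · b)) · (c ⇒ c))) + ((((b · b) · (c ⇒ c)) · (b · (c + c))) · ¬((c · a) · a)) = 5 + 3 = 5

5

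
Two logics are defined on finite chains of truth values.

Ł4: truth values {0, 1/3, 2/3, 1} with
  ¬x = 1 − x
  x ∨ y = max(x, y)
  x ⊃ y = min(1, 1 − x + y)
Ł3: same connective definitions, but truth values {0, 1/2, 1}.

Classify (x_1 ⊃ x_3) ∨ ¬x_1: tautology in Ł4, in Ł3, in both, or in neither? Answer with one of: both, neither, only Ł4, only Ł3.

neither

In Ł4: at x_1 = 1/3, x_3 = 0 the value is 2/3 — not a tautology.
In Ł3: at x_1 = 1/2, x_3 = 0 the value is 1/2 — not a tautology.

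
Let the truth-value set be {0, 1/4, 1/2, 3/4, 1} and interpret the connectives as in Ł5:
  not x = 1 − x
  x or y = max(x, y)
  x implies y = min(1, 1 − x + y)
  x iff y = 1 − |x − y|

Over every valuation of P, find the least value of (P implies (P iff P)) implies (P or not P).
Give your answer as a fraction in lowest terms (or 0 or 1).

Take P = 1/2:
P iff P = 1/2 iff 1/2 = 1
P implies (P iff P) = 1/2 implies 1 = 1
not P = not 1/2 = 1/2
P or not P = 1/2 or 1/2 = 1/2
(P implies (P iff P)) implies (P or not P) = 1 implies 1/2 = 1/2
No assignment yields a value below 1/2, so this is the minimum.

1/2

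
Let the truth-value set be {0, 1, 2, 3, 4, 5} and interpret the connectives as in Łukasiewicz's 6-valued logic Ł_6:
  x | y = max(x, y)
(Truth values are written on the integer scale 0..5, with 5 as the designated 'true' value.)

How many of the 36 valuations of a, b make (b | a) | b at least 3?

value 5: 11 assignments (counts)
value 4: 9 assignments (counts)
value 3: 7 assignments (counts)
value 2: 5 assignments
value 1: 3 assignments
value 0: 1 assignment
So 27 of the 36 assignments meet the threshold.

27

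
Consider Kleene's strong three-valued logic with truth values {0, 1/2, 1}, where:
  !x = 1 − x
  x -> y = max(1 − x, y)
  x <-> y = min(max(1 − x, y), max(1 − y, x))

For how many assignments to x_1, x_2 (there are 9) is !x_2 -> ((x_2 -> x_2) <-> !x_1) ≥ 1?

x_1 = 0, x_2 = 0 ↦ 1  ≥
x_1 = 0, x_2 = 1/2 ↦ 1/2  <
x_1 = 0, x_2 = 1 ↦ 1  ≥
x_1 = 1/2, x_2 = 0 ↦ 1/2  <
x_1 = 1/2, x_2 = 1/2 ↦ 1/2  <
x_1 = 1/2, x_2 = 1 ↦ 1  ≥
x_1 = 1, x_2 = 0 ↦ 0  <
x_1 = 1, x_2 = 1/2 ↦ 1/2  <
x_1 = 1, x_2 = 1 ↦ 1  ≥
So 4 of the 9 assignments meet the threshold.

4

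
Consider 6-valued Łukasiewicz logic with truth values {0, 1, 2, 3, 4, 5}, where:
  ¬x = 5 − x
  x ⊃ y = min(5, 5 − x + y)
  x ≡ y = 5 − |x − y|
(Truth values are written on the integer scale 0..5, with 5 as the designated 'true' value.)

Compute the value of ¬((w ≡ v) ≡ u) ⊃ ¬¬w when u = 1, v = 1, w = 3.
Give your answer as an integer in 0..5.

5

w ≡ v = 3 ≡ 1 = 3
(w ≡ v) ≡ u = 3 ≡ 1 = 3
¬((w ≡ v) ≡ u) = ¬3 = 2
¬w = ¬3 = 2
¬¬w = ¬2 = 3
¬((w ≡ v) ≡ u) ⊃ ¬¬w = 2 ⊃ 3 = 5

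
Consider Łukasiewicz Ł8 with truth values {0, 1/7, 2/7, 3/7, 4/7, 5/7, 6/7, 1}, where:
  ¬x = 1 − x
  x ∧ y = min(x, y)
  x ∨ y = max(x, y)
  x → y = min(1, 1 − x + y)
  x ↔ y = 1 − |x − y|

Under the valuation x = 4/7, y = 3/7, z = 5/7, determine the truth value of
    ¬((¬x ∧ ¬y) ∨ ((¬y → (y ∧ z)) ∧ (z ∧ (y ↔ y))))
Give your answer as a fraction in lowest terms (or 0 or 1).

¬x = ¬4/7 = 3/7
¬y = ¬3/7 = 4/7
¬x ∧ ¬y = 3/7 ∧ 4/7 = 3/7
¬y = ¬3/7 = 4/7
y ∧ z = 3/7 ∧ 5/7 = 3/7
¬y → (y ∧ z) = 4/7 → 3/7 = 6/7
y ↔ y = 3/7 ↔ 3/7 = 1
z ∧ (y ↔ y) = 5/7 ∧ 1 = 5/7
(¬y → (y ∧ z)) ∧ (z ∧ (y ↔ y)) = 6/7 ∧ 5/7 = 5/7
(¬x ∧ ¬y) ∨ ((¬y → (y ∧ z)) ∧ (z ∧ (y ↔ y))) = 3/7 ∨ 5/7 = 5/7
¬((¬x ∧ ¬y) ∨ ((¬y → (y ∧ z)) ∧ (z ∧ (y ↔ y)))) = ¬5/7 = 2/7

2/7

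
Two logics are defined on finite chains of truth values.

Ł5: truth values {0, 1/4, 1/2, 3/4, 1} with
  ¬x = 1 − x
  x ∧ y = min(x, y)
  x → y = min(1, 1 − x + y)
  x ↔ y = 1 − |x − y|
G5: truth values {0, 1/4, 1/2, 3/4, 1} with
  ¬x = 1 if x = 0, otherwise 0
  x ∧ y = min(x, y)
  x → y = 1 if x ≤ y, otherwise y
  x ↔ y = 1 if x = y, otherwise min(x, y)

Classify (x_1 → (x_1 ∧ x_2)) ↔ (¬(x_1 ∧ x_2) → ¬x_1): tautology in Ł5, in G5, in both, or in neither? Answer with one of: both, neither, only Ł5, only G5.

only Ł5

In Ł5: every assignment gives 1 — tautology.
In G5: at x_1 = 1/2, x_2 = 1/4 the value is 1/4 — not a tautology.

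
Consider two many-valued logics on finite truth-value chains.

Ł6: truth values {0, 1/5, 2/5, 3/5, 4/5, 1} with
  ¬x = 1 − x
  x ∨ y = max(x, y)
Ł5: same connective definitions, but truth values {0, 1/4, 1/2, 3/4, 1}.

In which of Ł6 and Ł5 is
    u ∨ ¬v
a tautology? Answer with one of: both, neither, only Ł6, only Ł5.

In Ł6: at u = 0, v = 1/5 the value is 4/5 — not a tautology.
In Ł5: at u = 0, v = 1/4 the value is 3/4 — not a tautology.

neither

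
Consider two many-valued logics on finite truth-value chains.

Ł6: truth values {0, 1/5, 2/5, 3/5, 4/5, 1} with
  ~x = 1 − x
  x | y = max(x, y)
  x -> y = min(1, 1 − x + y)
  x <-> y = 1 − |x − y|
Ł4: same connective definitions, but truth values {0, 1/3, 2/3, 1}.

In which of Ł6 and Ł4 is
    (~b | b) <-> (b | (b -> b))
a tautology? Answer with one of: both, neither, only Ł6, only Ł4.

In Ł6: at b = 1/5 the value is 4/5 — not a tautology.
In Ł4: at b = 1/3 the value is 2/3 — not a tautology.

neither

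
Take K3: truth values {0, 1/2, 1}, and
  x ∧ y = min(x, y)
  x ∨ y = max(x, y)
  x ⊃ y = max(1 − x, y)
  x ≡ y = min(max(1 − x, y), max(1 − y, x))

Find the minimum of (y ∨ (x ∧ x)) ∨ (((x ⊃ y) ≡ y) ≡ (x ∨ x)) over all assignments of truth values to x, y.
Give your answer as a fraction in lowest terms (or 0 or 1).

Take x = 0, y = 1/2:
x ∧ x = 0 ∧ 0 = 0
y ∨ (x ∧ x) = 1/2 ∨ 0 = 1/2
x ⊃ y = 0 ⊃ 1/2 = 1
(x ⊃ y) ≡ y = 1 ≡ 1/2 = 1/2
x ∨ x = 0 ∨ 0 = 0
((x ⊃ y) ≡ y) ≡ (x ∨ x) = 1/2 ≡ 0 = 1/2
(y ∨ (x ∧ x)) ∨ (((x ⊃ y) ≡ y) ≡ (x ∨ x)) = 1/2 ∨ 1/2 = 1/2
No assignment yields a value below 1/2, so this is the minimum.

1/2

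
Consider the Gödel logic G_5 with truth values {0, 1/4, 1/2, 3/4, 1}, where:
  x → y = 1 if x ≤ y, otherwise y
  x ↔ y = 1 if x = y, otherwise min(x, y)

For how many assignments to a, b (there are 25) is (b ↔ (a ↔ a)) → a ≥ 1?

15

value 1: 15 assignments (counts)
value 3/4: 1 assignment
value 1/2: 2 assignments
value 1/4: 3 assignments
value 0: 4 assignments
So 15 of the 25 assignments meet the threshold.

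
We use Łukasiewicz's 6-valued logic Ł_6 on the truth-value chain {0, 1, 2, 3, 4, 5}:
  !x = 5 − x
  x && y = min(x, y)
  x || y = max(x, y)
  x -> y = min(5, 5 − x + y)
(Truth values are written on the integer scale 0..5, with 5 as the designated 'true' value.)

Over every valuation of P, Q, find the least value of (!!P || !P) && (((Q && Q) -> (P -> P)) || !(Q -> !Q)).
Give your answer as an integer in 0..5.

3

Take P = 2, Q = 0:
!P = !2 = 3
!!P = !3 = 2
!P = !2 = 3
!!P || !P = 2 || 3 = 3
Q && Q = 0 && 0 = 0
P -> P = 2 -> 2 = 5
(Q && Q) -> (P -> P) = 0 -> 5 = 5
!Q = !0 = 5
Q -> !Q = 0 -> 5 = 5
!(Q -> !Q) = !5 = 0
((Q && Q) -> (P -> P)) || !(Q -> !Q) = 5 || 0 = 5
(!!P || !P) && (((Q && Q) -> (P -> P)) || !(Q -> !Q)) = 3 && 5 = 3
No assignment yields a value below 3, so this is the minimum.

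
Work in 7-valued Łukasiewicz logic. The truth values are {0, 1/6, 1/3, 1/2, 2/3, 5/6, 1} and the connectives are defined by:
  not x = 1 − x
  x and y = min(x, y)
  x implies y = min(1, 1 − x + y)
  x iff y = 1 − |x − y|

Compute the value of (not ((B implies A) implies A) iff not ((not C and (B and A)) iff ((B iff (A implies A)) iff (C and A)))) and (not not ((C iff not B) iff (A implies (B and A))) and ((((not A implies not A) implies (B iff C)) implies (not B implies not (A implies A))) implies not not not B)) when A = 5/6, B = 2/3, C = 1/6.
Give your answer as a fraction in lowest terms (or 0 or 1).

1/3

B implies A = 2/3 implies 5/6 = 1
(B implies A) implies A = 1 implies 5/6 = 5/6
not ((B implies A) implies A) = not 5/6 = 1/6
not C = not 1/6 = 5/6
B and A = 2/3 and 5/6 = 2/3
not C and (B and A) = 5/6 and 2/3 = 2/3
A implies A = 5/6 implies 5/6 = 1
B iff (A implies A) = 2/3 iff 1 = 2/3
C and A = 1/6 and 5/6 = 1/6
(B iff (A implies A)) iff (C and A) = 2/3 iff 1/6 = 1/2
(not C and (B and A)) iff ((B iff (A implies A)) iff (C and A)) = 2/3 iff 1/2 = 5/6
not ((not C and (B and A)) iff ((B iff (A implies A)) iff (C and A))) = not 5/6 = 1/6
not ((B implies A) implies A) iff not ((not C and (B and A)) iff ((B iff (A implies A)) iff (C and A))) = 1/6 iff 1/6 = 1
not B = not 2/3 = 1/3
C iff not B = 1/6 iff 1/3 = 5/6
B and A = 2/3 and 5/6 = 2/3
A implies (B and A) = 5/6 implies 2/3 = 5/6
(C iff not B) iff (A implies (B and A)) = 5/6 iff 5/6 = 1
not ((C iff not B) iff (A implies (B and A))) = not 1 = 0
not not ((C iff not B) iff (A implies (B and A))) = not 0 = 1
not A = not 5/6 = 1/6
not A = not 5/6 = 1/6
not A implies not A = 1/6 implies 1/6 = 1
B iff C = 2/3 iff 1/6 = 1/2
(not A implies not A) implies (B iff C) = 1 implies 1/2 = 1/2
not B = not 2/3 = 1/3
A implies A = 5/6 implies 5/6 = 1
not (A implies A) = not 1 = 0
not B implies not (A implies A) = 1/3 implies 0 = 2/3
((not A implies not A) implies (B iff C)) implies (not B implies not (A implies A)) = 1/2 implies 2/3 = 1
not B = not 2/3 = 1/3
not not B = not 1/3 = 2/3
not not not B = not 2/3 = 1/3
(((not A implies not A) implies (B iff C)) implies (not B implies not (A implies A))) implies not not not B = 1 implies 1/3 = 1/3
not not ((C iff not B) iff (A implies (B and A))) and ((((not A implies not A) implies (B iff C)) implies (not B implies not (A implies A))) implies not not not B) = 1 and 1/3 = 1/3
(not ((B implies A) implies A) iff not ((not C and (B and A)) iff ((B iff (A implies A)) iff (C and A)))) and (not not ((C iff not B) iff (A implies (B and A))) and ((((not A implies not A) implies (B iff C)) implies (not B implies not (A implies A))) implies not not not B)) = 1 and 1/3 = 1/3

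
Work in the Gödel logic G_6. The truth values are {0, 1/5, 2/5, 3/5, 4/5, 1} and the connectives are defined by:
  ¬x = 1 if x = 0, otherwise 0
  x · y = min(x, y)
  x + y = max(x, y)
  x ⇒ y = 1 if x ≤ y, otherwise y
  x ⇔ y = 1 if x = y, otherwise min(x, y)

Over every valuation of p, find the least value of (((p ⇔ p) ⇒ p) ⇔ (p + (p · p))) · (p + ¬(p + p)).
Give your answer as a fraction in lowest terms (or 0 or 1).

1/5

Take p = 1/5:
p ⇔ p = 1/5 ⇔ 1/5 = 1
(p ⇔ p) ⇒ p = 1 ⇒ 1/5 = 1/5
p · p = 1/5 · 1/5 = 1/5
p + (p · p) = 1/5 + 1/5 = 1/5
((p ⇔ p) ⇒ p) ⇔ (p + (p · p)) = 1/5 ⇔ 1/5 = 1
p + p = 1/5 + 1/5 = 1/5
¬(p + p) = ¬1/5 = 0
p + ¬(p + p) = 1/5 + 0 = 1/5
(((p ⇔ p) ⇒ p) ⇔ (p + (p · p))) · (p + ¬(p + p)) = 1 · 1/5 = 1/5
No assignment yields a value below 1/5, so this is the minimum.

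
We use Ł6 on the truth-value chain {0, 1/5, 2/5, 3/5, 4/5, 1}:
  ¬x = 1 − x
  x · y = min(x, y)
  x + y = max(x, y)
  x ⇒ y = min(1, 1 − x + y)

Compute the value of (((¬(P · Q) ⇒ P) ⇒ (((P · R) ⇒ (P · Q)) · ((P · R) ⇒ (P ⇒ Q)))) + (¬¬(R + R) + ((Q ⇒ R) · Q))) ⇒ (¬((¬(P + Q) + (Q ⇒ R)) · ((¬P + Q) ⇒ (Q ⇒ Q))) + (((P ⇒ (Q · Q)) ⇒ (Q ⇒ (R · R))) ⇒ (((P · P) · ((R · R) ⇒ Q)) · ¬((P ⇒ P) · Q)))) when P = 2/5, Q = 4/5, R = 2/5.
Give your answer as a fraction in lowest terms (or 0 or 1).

3/5

P · Q = 2/5 · 4/5 = 2/5
¬(P · Q) = ¬2/5 = 3/5
¬(P · Q) ⇒ P = 3/5 ⇒ 2/5 = 4/5
P · R = 2/5 · 2/5 = 2/5
P · Q = 2/5 · 4/5 = 2/5
(P · R) ⇒ (P · Q) = 2/5 ⇒ 2/5 = 1
P · R = 2/5 · 2/5 = 2/5
P ⇒ Q = 2/5 ⇒ 4/5 = 1
(P · R) ⇒ (P ⇒ Q) = 2/5 ⇒ 1 = 1
((P · R) ⇒ (P · Q)) · ((P · R) ⇒ (P ⇒ Q)) = 1 · 1 = 1
(¬(P · Q) ⇒ P) ⇒ (((P · R) ⇒ (P · Q)) · ((P · R) ⇒ (P ⇒ Q))) = 4/5 ⇒ 1 = 1
R + R = 2/5 + 2/5 = 2/5
¬(R + R) = ¬2/5 = 3/5
¬¬(R + R) = ¬3/5 = 2/5
Q ⇒ R = 4/5 ⇒ 2/5 = 3/5
(Q ⇒ R) · Q = 3/5 · 4/5 = 3/5
¬¬(R + R) + ((Q ⇒ R) · Q) = 2/5 + 3/5 = 3/5
((¬(P · Q) ⇒ P) ⇒ (((P · R) ⇒ (P · Q)) · ((P · R) ⇒ (P ⇒ Q)))) + (¬¬(R + R) + ((Q ⇒ R) · Q)) = 1 + 3/5 = 1
P + Q = 2/5 + 4/5 = 4/5
¬(P + Q) = ¬4/5 = 1/5
Q ⇒ R = 4/5 ⇒ 2/5 = 3/5
¬(P + Q) + (Q ⇒ R) = 1/5 + 3/5 = 3/5
¬P = ¬2/5 = 3/5
¬P + Q = 3/5 + 4/5 = 4/5
Q ⇒ Q = 4/5 ⇒ 4/5 = 1
(¬P + Q) ⇒ (Q ⇒ Q) = 4/5 ⇒ 1 = 1
(¬(P + Q) + (Q ⇒ R)) · ((¬P + Q) ⇒ (Q ⇒ Q)) = 3/5 · 1 = 3/5
¬((¬(P + Q) + (Q ⇒ R)) · ((¬P + Q) ⇒ (Q ⇒ Q))) = ¬3/5 = 2/5
Q · Q = 4/5 · 4/5 = 4/5
P ⇒ (Q · Q) = 2/5 ⇒ 4/5 = 1
R · R = 2/5 · 2/5 = 2/5
Q ⇒ (R · R) = 4/5 ⇒ 2/5 = 3/5
(P ⇒ (Q · Q)) ⇒ (Q ⇒ (R · R)) = 1 ⇒ 3/5 = 3/5
P · P = 2/5 · 2/5 = 2/5
R · R = 2/5 · 2/5 = 2/5
(R · R) ⇒ Q = 2/5 ⇒ 4/5 = 1
(P · P) · ((R · R) ⇒ Q) = 2/5 · 1 = 2/5
P ⇒ P = 2/5 ⇒ 2/5 = 1
(P ⇒ P) · Q = 1 · 4/5 = 4/5
¬((P ⇒ P) · Q) = ¬4/5 = 1/5
((P · P) · ((R · R) ⇒ Q)) · ¬((P ⇒ P) · Q) = 2/5 · 1/5 = 1/5
((P ⇒ (Q · Q)) ⇒ (Q ⇒ (R · R))) ⇒ (((P · P) · ((R · R) ⇒ Q)) · ¬((P ⇒ P) · Q)) = 3/5 ⇒ 1/5 = 3/5
¬((¬(P + Q) + (Q ⇒ R)) · ((¬P + Q) ⇒ (Q ⇒ Q))) + (((P ⇒ (Q · Q)) ⇒ (Q ⇒ (R · R))) ⇒ (((P · P) · ((R · R) ⇒ Q)) · ¬((P ⇒ P) · Q))) = 2/5 + 3/5 = 3/5
(((¬(P · Q) ⇒ P) ⇒ (((P · R) ⇒ (P · Q)) · ((P · R) ⇒ (P ⇒ Q)))) + (¬¬(R + R) + ((Q ⇒ R) · Q))) ⇒ (¬((¬(P + Q) + (Q ⇒ R)) · ((¬P + Q) ⇒ (Q ⇒ Q))) + (((P ⇒ (Q · Q)) ⇒ (Q ⇒ (R · R))) ⇒ (((P · P) · ((R · R) ⇒ Q)) · ¬((P ⇒ P) · Q)))) = 1 ⇒ 3/5 = 3/5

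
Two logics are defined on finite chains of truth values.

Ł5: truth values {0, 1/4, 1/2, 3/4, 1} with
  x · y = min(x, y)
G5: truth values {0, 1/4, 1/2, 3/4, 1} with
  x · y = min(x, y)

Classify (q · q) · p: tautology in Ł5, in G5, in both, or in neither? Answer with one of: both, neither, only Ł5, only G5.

neither

In Ł5: at p = 0, q = 0 the value is 0 — not a tautology.
In G5: at p = 0, q = 0 the value is 0 — not a tautology.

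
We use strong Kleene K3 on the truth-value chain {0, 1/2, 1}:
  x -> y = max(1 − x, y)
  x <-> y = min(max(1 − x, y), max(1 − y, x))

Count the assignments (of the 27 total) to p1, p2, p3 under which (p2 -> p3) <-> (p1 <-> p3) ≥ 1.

value 1: 5 assignments (counts)
value 1/2: 17 assignments
value 0: 5 assignments
So 5 of the 27 assignments meet the threshold.

5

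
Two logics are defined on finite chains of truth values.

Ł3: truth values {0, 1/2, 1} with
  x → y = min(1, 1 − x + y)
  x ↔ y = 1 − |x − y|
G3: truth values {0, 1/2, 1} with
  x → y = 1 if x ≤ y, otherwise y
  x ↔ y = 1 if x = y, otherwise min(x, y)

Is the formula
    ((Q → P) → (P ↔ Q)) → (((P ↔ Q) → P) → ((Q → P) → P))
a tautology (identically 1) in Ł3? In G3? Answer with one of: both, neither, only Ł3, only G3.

both

In Ł3: every assignment gives 1 — tautology.
In G3: every assignment gives 1 — tautology.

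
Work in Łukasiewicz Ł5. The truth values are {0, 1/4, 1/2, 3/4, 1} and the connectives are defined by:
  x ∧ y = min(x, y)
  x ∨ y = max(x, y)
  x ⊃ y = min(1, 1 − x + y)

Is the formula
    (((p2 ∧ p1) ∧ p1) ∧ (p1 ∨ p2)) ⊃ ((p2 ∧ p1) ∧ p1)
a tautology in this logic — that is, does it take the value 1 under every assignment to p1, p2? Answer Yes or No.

Yes

At p1 = 1/2, p2 = 3/4, for instance:
p2 ∧ p1 = 3/4 ∧ 1/2 = 1/2
(p2 ∧ p1) ∧ p1 = 1/2 ∧ 1/2 = 1/2
p1 ∨ p2 = 1/2 ∨ 3/4 = 3/4
((p2 ∧ p1) ∧ p1) ∧ (p1 ∨ p2) = 1/2 ∧ 3/4 = 1/2
(((p2 ∧ p1) ∧ p1) ∧ (p1 ∨ p2)) ⊃ ((p2 ∧ p1) ∧ p1) = 1/2 ⊃ 1/2 = 1
and checking the remaining 24 assignments likewise gives ≥ 1 in every case.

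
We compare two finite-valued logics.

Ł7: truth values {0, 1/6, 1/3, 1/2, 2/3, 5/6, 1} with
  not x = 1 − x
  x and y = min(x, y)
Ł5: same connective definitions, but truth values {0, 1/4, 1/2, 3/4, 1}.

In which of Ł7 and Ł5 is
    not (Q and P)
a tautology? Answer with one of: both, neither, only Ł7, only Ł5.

In Ł7: at P = 1/6, Q = 1/6 the value is 5/6 — not a tautology.
In Ł5: at P = 1/4, Q = 1/4 the value is 3/4 — not a tautology.

neither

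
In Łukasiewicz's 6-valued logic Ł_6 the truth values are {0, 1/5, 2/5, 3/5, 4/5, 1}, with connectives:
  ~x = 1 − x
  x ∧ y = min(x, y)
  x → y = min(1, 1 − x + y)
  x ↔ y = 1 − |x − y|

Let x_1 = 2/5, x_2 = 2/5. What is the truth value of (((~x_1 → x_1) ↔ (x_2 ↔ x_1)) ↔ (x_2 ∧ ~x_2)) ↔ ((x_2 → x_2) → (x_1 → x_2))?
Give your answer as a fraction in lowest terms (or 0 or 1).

3/5

~x_1 = ~2/5 = 3/5
~x_1 → x_1 = 3/5 → 2/5 = 4/5
x_2 ↔ x_1 = 2/5 ↔ 2/5 = 1
(~x_1 → x_1) ↔ (x_2 ↔ x_1) = 4/5 ↔ 1 = 4/5
~x_2 = ~2/5 = 3/5
x_2 ∧ ~x_2 = 2/5 ∧ 3/5 = 2/5
((~x_1 → x_1) ↔ (x_2 ↔ x_1)) ↔ (x_2 ∧ ~x_2) = 4/5 ↔ 2/5 = 3/5
x_2 → x_2 = 2/5 → 2/5 = 1
x_1 → x_2 = 2/5 → 2/5 = 1
(x_2 → x_2) → (x_1 → x_2) = 1 → 1 = 1
(((~x_1 → x_1) ↔ (x_2 ↔ x_1)) ↔ (x_2 ∧ ~x_2)) ↔ ((x_2 → x_2) → (x_1 → x_2)) = 3/5 ↔ 1 = 3/5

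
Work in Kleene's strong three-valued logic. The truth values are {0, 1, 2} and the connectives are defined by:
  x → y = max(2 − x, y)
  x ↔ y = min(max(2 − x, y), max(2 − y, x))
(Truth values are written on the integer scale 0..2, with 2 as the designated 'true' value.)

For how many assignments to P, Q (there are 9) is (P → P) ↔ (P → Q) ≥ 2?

4

P = 0, Q = 0 ↦ 2  ≥
P = 0, Q = 1 ↦ 2  ≥
P = 0, Q = 2 ↦ 2  ≥
P = 1, Q = 0 ↦ 1  <
P = 1, Q = 1 ↦ 1  <
P = 1, Q = 2 ↦ 1  <
P = 2, Q = 0 ↦ 0  <
P = 2, Q = 1 ↦ 1  <
P = 2, Q = 2 ↦ 2  ≥
So 4 of the 9 assignments meet the threshold.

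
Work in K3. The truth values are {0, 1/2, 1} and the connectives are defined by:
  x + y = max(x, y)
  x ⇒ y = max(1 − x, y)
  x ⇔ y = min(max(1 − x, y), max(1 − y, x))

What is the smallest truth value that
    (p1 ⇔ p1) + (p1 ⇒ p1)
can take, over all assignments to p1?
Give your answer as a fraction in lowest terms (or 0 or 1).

Take p1 = 1/2:
p1 ⇔ p1 = 1/2 ⇔ 1/2 = 1/2
p1 ⇒ p1 = 1/2 ⇒ 1/2 = 1/2
(p1 ⇔ p1) + (p1 ⇒ p1) = 1/2 + 1/2 = 1/2
No assignment yields a value below 1/2, so this is the minimum.

1/2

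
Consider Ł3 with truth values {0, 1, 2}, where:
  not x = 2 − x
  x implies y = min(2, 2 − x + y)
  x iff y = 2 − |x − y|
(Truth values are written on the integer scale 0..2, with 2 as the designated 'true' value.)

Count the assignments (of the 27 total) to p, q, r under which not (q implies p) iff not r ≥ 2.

9

value 2: 9 assignments (counts)
value 1: 11 assignments
value 0: 7 assignments
So 9 of the 27 assignments meet the threshold.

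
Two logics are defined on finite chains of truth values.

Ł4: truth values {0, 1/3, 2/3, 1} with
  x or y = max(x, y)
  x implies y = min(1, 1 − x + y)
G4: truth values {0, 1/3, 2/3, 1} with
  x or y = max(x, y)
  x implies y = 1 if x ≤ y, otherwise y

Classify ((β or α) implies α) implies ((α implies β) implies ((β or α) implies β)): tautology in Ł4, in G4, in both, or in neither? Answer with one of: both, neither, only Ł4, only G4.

In Ł4: every assignment gives 1 — tautology.
In G4: every assignment gives 1 — tautology.

both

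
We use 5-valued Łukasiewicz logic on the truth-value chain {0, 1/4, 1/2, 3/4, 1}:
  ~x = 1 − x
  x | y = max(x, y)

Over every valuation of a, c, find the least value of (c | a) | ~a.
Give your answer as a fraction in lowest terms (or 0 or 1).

1/2

Take a = 1/2, c = 0:
c | a = 0 | 1/2 = 1/2
~a = ~1/2 = 1/2
(c | a) | ~a = 1/2 | 1/2 = 1/2
No assignment yields a value below 1/2, so this is the minimum.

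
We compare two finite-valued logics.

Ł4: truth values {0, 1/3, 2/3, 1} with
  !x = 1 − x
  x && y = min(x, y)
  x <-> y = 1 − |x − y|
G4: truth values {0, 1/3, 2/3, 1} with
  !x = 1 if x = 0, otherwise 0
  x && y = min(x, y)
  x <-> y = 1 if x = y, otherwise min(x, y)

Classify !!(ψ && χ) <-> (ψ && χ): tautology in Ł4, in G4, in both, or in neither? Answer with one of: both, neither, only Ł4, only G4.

In Ł4: every assignment gives 1 — tautology.
In G4: at ψ = 1/3, χ = 1/3 the value is 1/3 — not a tautology.

only Ł4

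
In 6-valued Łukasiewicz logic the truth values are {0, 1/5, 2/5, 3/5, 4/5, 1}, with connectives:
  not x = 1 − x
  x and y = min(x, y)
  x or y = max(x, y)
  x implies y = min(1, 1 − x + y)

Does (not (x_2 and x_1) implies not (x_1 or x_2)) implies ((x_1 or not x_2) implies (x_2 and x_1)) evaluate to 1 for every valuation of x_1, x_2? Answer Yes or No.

Counterexample: take x_1 = 0, x_2 = 0.
x_2 and x_1 = 0 and 0 = 0
not (x_2 and x_1) = not 0 = 1
x_1 or x_2 = 0 or 0 = 0
not (x_1 or x_2) = not 0 = 1
not (x_2 and x_1) implies not (x_1 or x_2) = 1 implies 1 = 1
not x_2 = not 0 = 1
x_1 or not x_2 = 0 or 1 = 1
x_2 and x_1 = 0 and 0 = 0
(x_1 or not x_2) implies (x_2 and x_1) = 1 implies 0 = 0
(not (x_2 and x_1) implies not (x_1 or x_2)) implies ((x_1 or not x_2) implies (x_2 and x_1)) = 1 implies 0 = 0
This gives 0 ≠ 1.

No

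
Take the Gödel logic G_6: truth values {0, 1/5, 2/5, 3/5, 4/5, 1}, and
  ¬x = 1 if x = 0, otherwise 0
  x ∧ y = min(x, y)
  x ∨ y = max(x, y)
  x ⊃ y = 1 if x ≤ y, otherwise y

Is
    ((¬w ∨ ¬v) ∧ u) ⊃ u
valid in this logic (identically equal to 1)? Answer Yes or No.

Yes

At u = 1, v = 3/5, w = 0, for instance:
¬w = ¬0 = 1
¬v = ¬3/5 = 0
¬w ∨ ¬v = 1 ∨ 0 = 1
(¬w ∨ ¬v) ∧ u = 1 ∧ 1 = 1
((¬w ∨ ¬v) ∧ u) ⊃ u = 1 ⊃ 1 = 1
and checking the remaining 215 assignments likewise gives ≥ 1 in every case.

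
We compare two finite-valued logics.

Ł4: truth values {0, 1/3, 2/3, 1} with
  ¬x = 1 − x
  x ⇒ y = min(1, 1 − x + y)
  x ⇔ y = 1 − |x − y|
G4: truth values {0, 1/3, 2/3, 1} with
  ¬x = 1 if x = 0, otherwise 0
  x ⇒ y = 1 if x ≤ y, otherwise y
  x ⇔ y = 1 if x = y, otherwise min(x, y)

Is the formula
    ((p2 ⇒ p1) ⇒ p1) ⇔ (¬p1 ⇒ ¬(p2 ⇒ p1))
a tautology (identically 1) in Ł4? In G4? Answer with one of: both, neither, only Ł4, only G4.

In Ł4: every assignment gives 1 — tautology.
In G4: at p1 = 1/3, p2 = 0 the value is 1/3 — not a tautology.

only Ł4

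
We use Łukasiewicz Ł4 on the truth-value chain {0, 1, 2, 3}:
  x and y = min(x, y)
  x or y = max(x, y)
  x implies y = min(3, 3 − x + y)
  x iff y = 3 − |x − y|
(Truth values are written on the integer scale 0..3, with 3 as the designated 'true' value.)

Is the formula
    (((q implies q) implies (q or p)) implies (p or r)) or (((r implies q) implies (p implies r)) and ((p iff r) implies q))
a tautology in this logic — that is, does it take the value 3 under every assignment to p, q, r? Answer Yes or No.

Counterexample: take p = 0, q = 1, r = 0.
q implies q = 1 implies 1 = 3
q or p = 1 or 0 = 1
(q implies q) implies (q or p) = 3 implies 1 = 1
p or r = 0 or 0 = 0
((q implies q) implies (q or p)) implies (p or r) = 1 implies 0 = 2
r implies q = 0 implies 1 = 3
p implies r = 0 implies 0 = 3
(r implies q) implies (p implies r) = 3 implies 3 = 3
p iff r = 0 iff 0 = 3
(p iff r) implies q = 3 implies 1 = 1
((r implies q) implies (p implies r)) and ((p iff r) implies q) = 3 and 1 = 1
(((q implies q) implies (q or p)) implies (p or r)) or (((r implies q) implies (p implies r)) and ((p iff r) implies q)) = 2 or 1 = 2
This gives 2 ≠ 3.

No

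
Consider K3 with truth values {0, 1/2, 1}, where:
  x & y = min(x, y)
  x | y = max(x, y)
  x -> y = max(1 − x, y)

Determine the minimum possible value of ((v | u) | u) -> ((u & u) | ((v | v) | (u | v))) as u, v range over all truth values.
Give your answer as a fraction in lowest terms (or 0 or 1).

1/2

Take u = 0, v = 1/2:
v | u = 1/2 | 0 = 1/2
(v | u) | u = 1/2 | 0 = 1/2
u & u = 0 & 0 = 0
v | v = 1/2 | 1/2 = 1/2
u | v = 0 | 1/2 = 1/2
(v | v) | (u | v) = 1/2 | 1/2 = 1/2
(u & u) | ((v | v) | (u | v)) = 0 | 1/2 = 1/2
((v | u) | u) -> ((u & u) | ((v | v) | (u | v))) = 1/2 -> 1/2 = 1/2
No assignment yields a value below 1/2, so this is the minimum.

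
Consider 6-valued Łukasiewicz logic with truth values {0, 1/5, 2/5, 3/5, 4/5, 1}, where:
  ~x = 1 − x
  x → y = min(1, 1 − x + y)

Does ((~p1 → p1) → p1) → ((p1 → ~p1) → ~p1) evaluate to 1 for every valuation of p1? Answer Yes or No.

Yes

p1 = 0 ↦ 1
p1 = 1/5 ↦ 1
p1 = 2/5 ↦ 1
p1 = 3/5 ↦ 1
p1 = 4/5 ↦ 1
p1 = 1 ↦ 1
Every assignment gives a value ≥ 1.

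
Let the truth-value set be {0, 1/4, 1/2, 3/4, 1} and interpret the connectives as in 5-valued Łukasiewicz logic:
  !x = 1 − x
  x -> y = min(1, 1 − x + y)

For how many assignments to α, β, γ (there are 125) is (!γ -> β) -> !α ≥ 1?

45

value 1: 45 assignments (counts)
value 3/4: 24 assignments
value 1/2: 22 assignments
value 1/4: 19 assignments
value 0: 15 assignments
So 45 of the 125 assignments meet the threshold.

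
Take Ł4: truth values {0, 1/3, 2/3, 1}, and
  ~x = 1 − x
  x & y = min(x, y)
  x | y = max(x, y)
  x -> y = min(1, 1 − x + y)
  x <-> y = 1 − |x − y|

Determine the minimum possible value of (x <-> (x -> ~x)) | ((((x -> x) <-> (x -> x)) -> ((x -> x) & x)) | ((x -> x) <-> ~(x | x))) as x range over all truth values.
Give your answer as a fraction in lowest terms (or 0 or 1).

2/3

Take x = 1/3:
~x = ~1/3 = 2/3
x -> ~x = 1/3 -> 2/3 = 1
x <-> (x -> ~x) = 1/3 <-> 1 = 1/3
x -> x = 1/3 -> 1/3 = 1
x -> x = 1/3 -> 1/3 = 1
(x -> x) <-> (x -> x) = 1 <-> 1 = 1
x -> x = 1/3 -> 1/3 = 1
(x -> x) & x = 1 & 1/3 = 1/3
((x -> x) <-> (x -> x)) -> ((x -> x) & x) = 1 -> 1/3 = 1/3
x -> x = 1/3 -> 1/3 = 1
x | x = 1/3 | 1/3 = 1/3
~(x | x) = ~1/3 = 2/3
(x -> x) <-> ~(x | x) = 1 <-> 2/3 = 2/3
(((x -> x) <-> (x -> x)) -> ((x -> x) & x)) | ((x -> x) <-> ~(x | x)) = 1/3 | 2/3 = 2/3
(x <-> (x -> ~x)) | ((((x -> x) <-> (x -> x)) -> ((x -> x) & x)) | ((x -> x) <-> ~(x | x))) = 1/3 | 2/3 = 2/3
No assignment yields a value below 2/3, so this is the minimum.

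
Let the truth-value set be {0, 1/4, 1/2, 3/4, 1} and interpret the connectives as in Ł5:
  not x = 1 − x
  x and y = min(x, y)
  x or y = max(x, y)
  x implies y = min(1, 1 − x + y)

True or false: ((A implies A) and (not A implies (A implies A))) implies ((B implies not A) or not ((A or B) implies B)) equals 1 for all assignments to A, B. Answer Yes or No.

No

Counterexample: take A = 1/4, B = 1.
A implies A = 1/4 implies 1/4 = 1
not A = not 1/4 = 3/4
A implies A = 1/4 implies 1/4 = 1
not A implies (A implies A) = 3/4 implies 1 = 1
(A implies A) and (not A implies (A implies A)) = 1 and 1 = 1
not A = not 1/4 = 3/4
B implies not A = 1 implies 3/4 = 3/4
A or B = 1/4 or 1 = 1
(A or B) implies B = 1 implies 1 = 1
not ((A or B) implies B) = not 1 = 0
(B implies not A) or not ((A or B) implies B) = 3/4 or 0 = 3/4
((A implies A) and (not A implies (A implies A))) implies ((B implies not A) or not ((A or B) implies B)) = 1 implies 3/4 = 3/4
This gives 3/4 ≠ 1.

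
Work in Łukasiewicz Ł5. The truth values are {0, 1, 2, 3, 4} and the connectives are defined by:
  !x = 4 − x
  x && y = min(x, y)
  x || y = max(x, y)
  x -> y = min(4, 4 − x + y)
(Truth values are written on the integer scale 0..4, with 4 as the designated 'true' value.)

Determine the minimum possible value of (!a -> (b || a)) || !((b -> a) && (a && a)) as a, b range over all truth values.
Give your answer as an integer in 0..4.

3

Take a = 1, b = 0:
!a = !1 = 3
b || a = 0 || 1 = 1
!a -> (b || a) = 3 -> 1 = 2
b -> a = 0 -> 1 = 4
a && a = 1 && 1 = 1
(b -> a) && (a && a) = 4 && 1 = 1
!((b -> a) && (a && a)) = !1 = 3
(!a -> (b || a)) || !((b -> a) && (a && a)) = 2 || 3 = 3
No assignment yields a value below 3, so this is the minimum.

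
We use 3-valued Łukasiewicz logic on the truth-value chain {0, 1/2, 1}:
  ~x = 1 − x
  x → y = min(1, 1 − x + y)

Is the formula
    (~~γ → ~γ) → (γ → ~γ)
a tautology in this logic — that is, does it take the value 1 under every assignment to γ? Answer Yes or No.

γ = 0 ↦ 1
γ = 1/2 ↦ 1
γ = 1 ↦ 1
Every assignment gives a value ≥ 1.

Yes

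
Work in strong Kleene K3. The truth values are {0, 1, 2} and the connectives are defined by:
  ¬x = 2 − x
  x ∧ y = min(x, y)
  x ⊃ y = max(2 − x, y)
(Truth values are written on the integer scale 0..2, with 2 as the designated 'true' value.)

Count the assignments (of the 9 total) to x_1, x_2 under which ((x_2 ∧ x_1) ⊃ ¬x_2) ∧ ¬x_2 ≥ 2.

3

x_1 = 0, x_2 = 0 ↦ 2  ≥
x_1 = 0, x_2 = 1 ↦ 1  <
x_1 = 0, x_2 = 2 ↦ 0  <
x_1 = 1, x_2 = 0 ↦ 2  ≥
x_1 = 1, x_2 = 1 ↦ 1  <
x_1 = 1, x_2 = 2 ↦ 0  <
x_1 = 2, x_2 = 0 ↦ 2  ≥
x_1 = 2, x_2 = 1 ↦ 1  <
x_1 = 2, x_2 = 2 ↦ 0  <
So 3 of the 9 assignments meet the threshold.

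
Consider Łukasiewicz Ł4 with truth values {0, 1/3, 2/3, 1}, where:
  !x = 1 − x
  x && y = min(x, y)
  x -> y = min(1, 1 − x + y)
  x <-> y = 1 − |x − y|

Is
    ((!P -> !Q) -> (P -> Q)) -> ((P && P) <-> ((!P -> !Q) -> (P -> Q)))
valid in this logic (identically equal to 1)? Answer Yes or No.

No

Counterexample: take P = 0, Q = 0.
!P = !0 = 1
!Q = !0 = 1
!P -> !Q = 1 -> 1 = 1
P -> Q = 0 -> 0 = 1
(!P -> !Q) -> (P -> Q) = 1 -> 1 = 1
P && P = 0 && 0 = 0
!P = !0 = 1
!Q = !0 = 1
!P -> !Q = 1 -> 1 = 1
P -> Q = 0 -> 0 = 1
(!P -> !Q) -> (P -> Q) = 1 -> 1 = 1
(P && P) <-> ((!P -> !Q) -> (P -> Q)) = 0 <-> 1 = 0
((!P -> !Q) -> (P -> Q)) -> ((P && P) <-> ((!P -> !Q) -> (P -> Q))) = 1 -> 0 = 0
This gives 0 ≠ 1.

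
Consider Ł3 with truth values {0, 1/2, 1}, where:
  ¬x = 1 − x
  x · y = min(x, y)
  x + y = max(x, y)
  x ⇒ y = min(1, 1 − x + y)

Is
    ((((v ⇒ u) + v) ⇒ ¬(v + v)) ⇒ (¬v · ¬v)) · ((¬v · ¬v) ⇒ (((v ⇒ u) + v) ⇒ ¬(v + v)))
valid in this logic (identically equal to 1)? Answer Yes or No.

No

Counterexample: take u = 0, v = 1/2.
v ⇒ u = 1/2 ⇒ 0 = 1/2
(v ⇒ u) + v = 1/2 + 1/2 = 1/2
v + v = 1/2 + 1/2 = 1/2
¬(v + v) = ¬1/2 = 1/2
((v ⇒ u) + v) ⇒ ¬(v + v) = 1/2 ⇒ 1/2 = 1
¬v = ¬1/2 = 1/2
¬v = ¬1/2 = 1/2
¬v · ¬v = 1/2 · 1/2 = 1/2
(((v ⇒ u) + v) ⇒ ¬(v + v)) ⇒ (¬v · ¬v) = 1 ⇒ 1/2 = 1/2
(¬v · ¬v) ⇒ (((v ⇒ u) + v) ⇒ ¬(v + v)) = 1/2 ⇒ 1 = 1
((((v ⇒ u) + v) ⇒ ¬(v + v)) ⇒ (¬v · ¬v)) · ((¬v · ¬v) ⇒ (((v ⇒ u) + v) ⇒ ¬(v + v))) = 1/2 · 1 = 1/2
This gives 1/2 ≠ 1.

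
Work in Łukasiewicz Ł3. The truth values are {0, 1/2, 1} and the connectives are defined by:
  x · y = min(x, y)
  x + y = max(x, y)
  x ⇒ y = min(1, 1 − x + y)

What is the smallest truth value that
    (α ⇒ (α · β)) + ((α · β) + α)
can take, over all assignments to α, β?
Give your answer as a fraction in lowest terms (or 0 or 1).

1/2

Take α = 1/2, β = 0:
α · β = 1/2 · 0 = 0
α ⇒ (α · β) = 1/2 ⇒ 0 = 1/2
α · β = 1/2 · 0 = 0
(α · β) + α = 0 + 1/2 = 1/2
(α ⇒ (α · β)) + ((α · β) + α) = 1/2 + 1/2 = 1/2
No assignment yields a value below 1/2, so this is the minimum.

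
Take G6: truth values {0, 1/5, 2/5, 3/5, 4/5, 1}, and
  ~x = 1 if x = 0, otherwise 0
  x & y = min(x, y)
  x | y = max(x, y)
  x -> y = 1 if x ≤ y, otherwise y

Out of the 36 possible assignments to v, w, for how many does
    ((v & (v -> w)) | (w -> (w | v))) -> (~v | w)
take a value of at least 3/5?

21

value 1: 11 assignments (counts)
value 4/5: 5 assignments (counts)
value 3/5: 5 assignments (counts)
value 2/5: 5 assignments
value 1/5: 5 assignments
value 0: 5 assignments
So 21 of the 36 assignments meet the threshold.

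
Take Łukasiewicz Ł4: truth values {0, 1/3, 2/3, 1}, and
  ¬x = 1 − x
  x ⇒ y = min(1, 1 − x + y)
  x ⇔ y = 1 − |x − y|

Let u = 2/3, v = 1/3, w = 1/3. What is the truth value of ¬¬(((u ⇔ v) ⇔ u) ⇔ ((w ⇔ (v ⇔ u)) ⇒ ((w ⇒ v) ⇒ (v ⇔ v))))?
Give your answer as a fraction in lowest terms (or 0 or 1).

1

u ⇔ v = 2/3 ⇔ 1/3 = 2/3
(u ⇔ v) ⇔ u = 2/3 ⇔ 2/3 = 1
v ⇔ u = 1/3 ⇔ 2/3 = 2/3
w ⇔ (v ⇔ u) = 1/3 ⇔ 2/3 = 2/3
w ⇒ v = 1/3 ⇒ 1/3 = 1
v ⇔ v = 1/3 ⇔ 1/3 = 1
(w ⇒ v) ⇒ (v ⇔ v) = 1 ⇒ 1 = 1
(w ⇔ (v ⇔ u)) ⇒ ((w ⇒ v) ⇒ (v ⇔ v)) = 2/3 ⇒ 1 = 1
((u ⇔ v) ⇔ u) ⇔ ((w ⇔ (v ⇔ u)) ⇒ ((w ⇒ v) ⇒ (v ⇔ v))) = 1 ⇔ 1 = 1
¬(((u ⇔ v) ⇔ u) ⇔ ((w ⇔ (v ⇔ u)) ⇒ ((w ⇒ v) ⇒ (v ⇔ v)))) = ¬1 = 0
¬¬(((u ⇔ v) ⇔ u) ⇔ ((w ⇔ (v ⇔ u)) ⇒ ((w ⇒ v) ⇒ (v ⇔ v)))) = ¬0 = 1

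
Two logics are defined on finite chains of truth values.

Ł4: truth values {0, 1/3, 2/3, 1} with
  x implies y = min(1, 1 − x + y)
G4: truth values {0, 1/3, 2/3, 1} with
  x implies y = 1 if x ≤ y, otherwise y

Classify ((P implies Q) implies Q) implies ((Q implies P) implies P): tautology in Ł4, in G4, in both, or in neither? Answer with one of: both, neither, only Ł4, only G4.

In Ł4: every assignment gives 1 — tautology.
In G4: at P = 1/3, Q = 0 the value is 1/3 — not a tautology.

only Ł4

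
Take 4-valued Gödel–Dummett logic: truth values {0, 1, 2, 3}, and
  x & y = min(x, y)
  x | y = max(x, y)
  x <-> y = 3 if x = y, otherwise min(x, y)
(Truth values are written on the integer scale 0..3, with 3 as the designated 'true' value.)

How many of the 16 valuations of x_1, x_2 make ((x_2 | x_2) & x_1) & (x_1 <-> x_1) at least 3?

1

x_1 = 0, x_2 = 0 ↦ 0  <
x_1 = 0, x_2 = 1 ↦ 0  <
x_1 = 0, x_2 = 2 ↦ 0  <
x_1 = 0, x_2 = 3 ↦ 0  <
x_1 = 1, x_2 = 0 ↦ 0  <
x_1 = 1, x_2 = 1 ↦ 1  <
x_1 = 1, x_2 = 2 ↦ 1  <
x_1 = 1, x_2 = 3 ↦ 1  <
x_1 = 2, x_2 = 0 ↦ 0  <
x_1 = 2, x_2 = 1 ↦ 1  <
x_1 = 2, x_2 = 2 ↦ 2  <
x_1 = 2, x_2 = 3 ↦ 2  <
x_1 = 3, x_2 = 0 ↦ 0  <
x_1 = 3, x_2 = 1 ↦ 1  <
x_1 = 3, x_2 = 2 ↦ 2  <
x_1 = 3, x_2 = 3 ↦ 3  ≥
So 1 of the 16 assignments meets the threshold.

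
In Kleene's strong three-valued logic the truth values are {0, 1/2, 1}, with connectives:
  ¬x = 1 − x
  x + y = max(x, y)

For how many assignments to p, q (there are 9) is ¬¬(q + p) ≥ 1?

p = 0, q = 0 ↦ 0  <
p = 0, q = 1/2 ↦ 1/2  <
p = 0, q = 1 ↦ 1  ≥
p = 1/2, q = 0 ↦ 1/2  <
p = 1/2, q = 1/2 ↦ 1/2  <
p = 1/2, q = 1 ↦ 1  ≥
p = 1, q = 0 ↦ 1  ≥
p = 1, q = 1/2 ↦ 1  ≥
p = 1, q = 1 ↦ 1  ≥
So 5 of the 9 assignments meet the threshold.

5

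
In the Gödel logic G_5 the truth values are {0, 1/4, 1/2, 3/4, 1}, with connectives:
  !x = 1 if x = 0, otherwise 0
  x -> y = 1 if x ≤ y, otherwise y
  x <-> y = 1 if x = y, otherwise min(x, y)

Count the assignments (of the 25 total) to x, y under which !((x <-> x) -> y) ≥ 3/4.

5

value 1: 5 assignments (counts)
value 0: 20 assignments
So 5 of the 25 assignments meet the threshold.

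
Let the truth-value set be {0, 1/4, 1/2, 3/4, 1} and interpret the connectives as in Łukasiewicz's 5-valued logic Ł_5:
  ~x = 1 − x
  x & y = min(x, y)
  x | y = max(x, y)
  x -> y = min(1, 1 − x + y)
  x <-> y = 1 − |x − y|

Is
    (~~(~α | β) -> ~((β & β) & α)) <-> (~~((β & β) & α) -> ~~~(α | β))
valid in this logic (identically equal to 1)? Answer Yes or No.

No

Counterexample: take α = 3/4, β = 1/2.
~α = ~3/4 = 1/4
~α | β = 1/4 | 1/2 = 1/2
~(~α | β) = ~1/2 = 1/2
~~(~α | β) = ~1/2 = 1/2
β & β = 1/2 & 1/2 = 1/2
(β & β) & α = 1/2 & 3/4 = 1/2
~((β & β) & α) = ~1/2 = 1/2
~~(~α | β) -> ~((β & β) & α) = 1/2 -> 1/2 = 1
β & β = 1/2 & 1/2 = 1/2
(β & β) & α = 1/2 & 3/4 = 1/2
~((β & β) & α) = ~1/2 = 1/2
~~((β & β) & α) = ~1/2 = 1/2
α | β = 3/4 | 1/2 = 3/4
~(α | β) = ~3/4 = 1/4
~~(α | β) = ~1/4 = 3/4
~~~(α | β) = ~3/4 = 1/4
~~((β & β) & α) -> ~~~(α | β) = 1/2 -> 1/4 = 3/4
(~~(~α | β) -> ~((β & β) & α)) <-> (~~((β & β) & α) -> ~~~(α | β)) = 1 <-> 3/4 = 3/4
This gives 3/4 ≠ 1.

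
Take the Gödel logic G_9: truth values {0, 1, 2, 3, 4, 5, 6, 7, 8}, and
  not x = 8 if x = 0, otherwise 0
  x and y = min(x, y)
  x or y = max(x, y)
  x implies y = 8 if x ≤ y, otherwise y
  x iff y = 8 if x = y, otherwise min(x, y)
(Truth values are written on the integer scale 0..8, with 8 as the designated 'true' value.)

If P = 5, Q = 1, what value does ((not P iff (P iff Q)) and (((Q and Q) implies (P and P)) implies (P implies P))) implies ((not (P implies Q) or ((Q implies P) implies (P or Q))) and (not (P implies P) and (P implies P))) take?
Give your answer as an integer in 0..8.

8

not P = not 5 = 0
P iff Q = 5 iff 1 = 1
not P iff (P iff Q) = 0 iff 1 = 0
Q and Q = 1 and 1 = 1
P and P = 5 and 5 = 5
(Q and Q) implies (P and P) = 1 implies 5 = 8
P implies P = 5 implies 5 = 8
((Q and Q) implies (P and P)) implies (P implies P) = 8 implies 8 = 8
(not P iff (P iff Q)) and (((Q and Q) implies (P and P)) implies (P implies P)) = 0 and 8 = 0
P implies Q = 5 implies 1 = 1
not (P implies Q) = not 1 = 0
Q implies P = 1 implies 5 = 8
P or Q = 5 or 1 = 5
(Q implies P) implies (P or Q) = 8 implies 5 = 5
not (P implies Q) or ((Q implies P) implies (P or Q)) = 0 or 5 = 5
P implies P = 5 implies 5 = 8
not (P implies P) = not 8 = 0
P implies P = 5 implies 5 = 8
not (P implies P) and (P implies P) = 0 and 8 = 0
(not (P implies Q) or ((Q implies P) implies (P or Q))) and (not (P implies P) and (P implies P)) = 5 and 0 = 0
((not P iff (P iff Q)) and (((Q and Q) implies (P and P)) implies (P implies P))) implies ((not (P implies Q) or ((Q implies P) implies (P or Q))) and (not (P implies P) and (P implies P))) = 0 implies 0 = 8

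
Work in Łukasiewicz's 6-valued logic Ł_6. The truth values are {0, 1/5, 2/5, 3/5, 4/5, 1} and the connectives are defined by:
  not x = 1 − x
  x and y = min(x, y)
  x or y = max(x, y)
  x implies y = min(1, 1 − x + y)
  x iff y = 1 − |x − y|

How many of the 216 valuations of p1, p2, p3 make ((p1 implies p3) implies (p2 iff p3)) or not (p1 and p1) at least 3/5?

201

value 1: 114 assignments (counts)
value 4/5: 58 assignments (counts)
value 3/5: 29 assignments (counts)
value 2/5: 10 assignments
value 1/5: 4 assignments
value 0: 1 assignment
So 201 of the 216 assignments meet the threshold.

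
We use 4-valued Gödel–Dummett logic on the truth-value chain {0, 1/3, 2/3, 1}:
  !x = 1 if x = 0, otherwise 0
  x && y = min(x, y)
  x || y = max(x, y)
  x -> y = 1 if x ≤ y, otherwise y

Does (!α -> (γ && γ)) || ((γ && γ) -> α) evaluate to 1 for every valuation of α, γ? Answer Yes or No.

No

Counterexample: take α = 0, γ = 1/3.
!α = !0 = 1
γ && γ = 1/3 && 1/3 = 1/3
!α -> (γ && γ) = 1 -> 1/3 = 1/3
γ && γ = 1/3 && 1/3 = 1/3
(γ && γ) -> α = 1/3 -> 0 = 0
(!α -> (γ && γ)) || ((γ && γ) -> α) = 1/3 || 0 = 1/3
This gives 1/3 ≠ 1.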